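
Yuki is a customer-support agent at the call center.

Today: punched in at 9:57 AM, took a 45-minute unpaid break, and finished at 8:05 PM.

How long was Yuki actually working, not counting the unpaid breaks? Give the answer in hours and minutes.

9 h 23 min

Today: 9:57 AM–8:05 PM = 10 h 8 min; less 45 min break → 9 h 23 min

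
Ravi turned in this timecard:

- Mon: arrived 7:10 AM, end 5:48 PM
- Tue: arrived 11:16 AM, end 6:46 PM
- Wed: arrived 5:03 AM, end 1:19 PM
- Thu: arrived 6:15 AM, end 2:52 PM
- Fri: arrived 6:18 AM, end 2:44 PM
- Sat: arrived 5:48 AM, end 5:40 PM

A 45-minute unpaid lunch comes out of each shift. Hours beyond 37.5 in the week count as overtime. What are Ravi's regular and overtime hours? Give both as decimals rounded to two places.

Mon: 7:10 AM–5:48 PM = 10 h 38 min; less 45 min break → 9 h 53 min
Tue: 11:16 AM–6:46 PM = 7 h 30 min; less 45 min break → 6 h 45 min
Wed: 5:03 AM–1:19 PM = 8 h 16 min; less 45 min break → 7 h 31 min
Thu: 6:15 AM–2:52 PM = 8 h 37 min; less 45 min break → 7 h 52 min
Fri: 6:18 AM–2:44 PM = 8 h 26 min; less 45 min break → 7 h 41 min
Sat: 5:48 AM–5:40 PM = 11 h 52 min; less 45 min break → 11 h 7 min
Total worked: 50 h 49 min = 50.82 h.
Threshold 37.5 h → overtime 13 h 19 min, regular 37 h 30 min.

Regular 37.50 hours, overtime 13.32 hours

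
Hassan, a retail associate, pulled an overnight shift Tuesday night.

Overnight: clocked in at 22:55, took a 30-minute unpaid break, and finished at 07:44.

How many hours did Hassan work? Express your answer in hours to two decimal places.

Overnight: 22:55 → midnight = 1 h 5 min; midnight → 07:44 = 7 h 44 min; span 8 h 49 min; less 30 min break → 8 h 19 min

8.32 hours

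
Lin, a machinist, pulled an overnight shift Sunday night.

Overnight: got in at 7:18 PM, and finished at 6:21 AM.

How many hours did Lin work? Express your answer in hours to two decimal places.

11.05 hours

Overnight: 7:18 PM → midnight = 4 h 42 min; midnight → 6:21 AM = 6 h 21 min; span 11 h 3 min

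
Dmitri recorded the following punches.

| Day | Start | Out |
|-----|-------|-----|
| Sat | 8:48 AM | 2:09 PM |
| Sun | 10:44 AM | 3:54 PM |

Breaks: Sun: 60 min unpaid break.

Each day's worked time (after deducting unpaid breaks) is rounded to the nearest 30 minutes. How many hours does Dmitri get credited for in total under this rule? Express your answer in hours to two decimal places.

9.50 hours

Sat: 8:48 AM–2:09 PM = 5 h 21 min → rounds to 5 h 30 min
Sun: 10:44 AM–3:54 PM = 5 h 10 min − 60 min = 4 h 10 min → rounds to 4 h 0 min
Total credited: 9 h 30 min.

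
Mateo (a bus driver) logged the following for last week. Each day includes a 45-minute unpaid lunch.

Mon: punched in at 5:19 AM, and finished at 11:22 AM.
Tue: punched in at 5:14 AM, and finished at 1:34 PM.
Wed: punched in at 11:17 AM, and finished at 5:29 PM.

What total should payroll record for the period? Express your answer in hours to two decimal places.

18.33 hours

Mon: 5:19 AM–11:22 AM = 6 h 3 min; less 45 min break → 5 h 18 min
Tue: 5:14 AM–1:34 PM = 8 h 20 min; less 45 min break → 7 h 35 min
Wed: 11:17 AM–5:29 PM = 6 h 12 min; less 45 min break → 5 h 27 min
Total: 5 h 18 min + 7 h 35 min + 5 h 27 min = 18 h 20 min.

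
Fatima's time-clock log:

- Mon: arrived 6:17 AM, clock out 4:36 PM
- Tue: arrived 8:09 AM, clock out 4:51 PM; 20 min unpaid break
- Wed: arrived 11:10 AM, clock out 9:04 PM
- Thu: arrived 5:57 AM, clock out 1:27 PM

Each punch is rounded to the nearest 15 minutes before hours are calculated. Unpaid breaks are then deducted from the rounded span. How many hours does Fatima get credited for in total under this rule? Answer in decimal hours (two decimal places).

Mon: in 6:17 AM→6:15 AM, out 4:36 PM→4:30 PM; 10 h 15 min
Tue: in 8:09 AM→8:15 AM, out 4:51 PM→4:45 PM; 8 h 30 min − 20 min = 8 h 10 min
Wed: in 11:10 AM→11:15 AM, out 9:04 PM→9:00 PM; 9 h 45 min
Thu: in 5:57 AM→6:00 AM, out 1:27 PM→1:30 PM; 7 h 30 min
Total credited: 35 h 40 min.

35.67 hours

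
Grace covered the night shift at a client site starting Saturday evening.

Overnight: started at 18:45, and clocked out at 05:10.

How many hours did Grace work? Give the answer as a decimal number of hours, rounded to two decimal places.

Overnight: 18:45 → midnight = 5 h 15 min; midnight → 05:10 = 5 h 10 min; span 10 h 25 min

10.42 hours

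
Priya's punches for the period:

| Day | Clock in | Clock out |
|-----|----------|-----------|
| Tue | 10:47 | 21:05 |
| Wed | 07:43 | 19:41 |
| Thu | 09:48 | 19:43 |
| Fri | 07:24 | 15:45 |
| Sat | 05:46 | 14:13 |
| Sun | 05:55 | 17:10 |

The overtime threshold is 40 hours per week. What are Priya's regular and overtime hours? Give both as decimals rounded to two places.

Regular 40.00 hours, overtime 20.23 hours

Tue: 10:47–21:05 = 10 h 18 min
Wed: 07:43–19:41 = 11 h 58 min
Thu: 09:48–19:43 = 9 h 55 min
Fri: 07:24–15:45 = 8 h 21 min
Sat: 05:46–14:13 = 8 h 27 min
Sun: 05:55–17:10 = 11 h 15 min
Total worked: 60 h 14 min = 60.23 h.
Threshold 40 h → overtime 20 h 14 min, regular 40 h 0 min.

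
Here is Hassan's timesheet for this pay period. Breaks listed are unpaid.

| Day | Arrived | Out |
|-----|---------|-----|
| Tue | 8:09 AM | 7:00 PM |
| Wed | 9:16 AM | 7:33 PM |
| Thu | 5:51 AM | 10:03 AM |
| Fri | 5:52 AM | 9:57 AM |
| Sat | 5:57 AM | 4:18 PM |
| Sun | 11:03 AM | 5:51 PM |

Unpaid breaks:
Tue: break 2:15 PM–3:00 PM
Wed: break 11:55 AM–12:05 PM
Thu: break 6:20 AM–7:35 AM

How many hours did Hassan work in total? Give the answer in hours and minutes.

Tue: 8:09 AM–7:00 PM = 10 h 51 min; less 45 min break → 10 h 6 min
Wed: 9:16 AM–7:33 PM = 10 h 17 min; less 10 min break → 10 h 7 min
Thu: 5:51 AM–10:03 AM = 4 h 12 min; less 75 min break → 2 h 57 min
Fri: 5:52 AM–9:57 AM = 4 h 5 min
Sat: 5:57 AM–4:18 PM = 10 h 21 min
Sun: 11:03 AM–5:51 PM = 6 h 48 min
Total: 10 h 6 min + 10 h 7 min + 2 h 57 min + 4 h 5 min + 10 h 21 min + 6 h 48 min = 44 h 24 min.

44 h 24 min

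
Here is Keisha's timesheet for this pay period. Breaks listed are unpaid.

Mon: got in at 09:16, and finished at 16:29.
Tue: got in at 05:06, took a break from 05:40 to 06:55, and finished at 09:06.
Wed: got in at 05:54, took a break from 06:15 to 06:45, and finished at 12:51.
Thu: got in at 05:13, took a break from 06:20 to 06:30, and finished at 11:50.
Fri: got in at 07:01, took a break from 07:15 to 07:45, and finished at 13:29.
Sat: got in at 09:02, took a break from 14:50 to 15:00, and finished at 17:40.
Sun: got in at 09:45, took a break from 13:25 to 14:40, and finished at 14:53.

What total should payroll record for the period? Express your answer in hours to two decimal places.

Mon: 09:16–16:29 = 7 h 13 min
Tue: 05:06–09:06 = 4 h 0 min; less 75 min break → 2 h 45 min
Wed: 05:54–12:51 = 6 h 57 min; less 30 min break → 6 h 27 min
Thu: 05:13–11:50 = 6 h 37 min; less 10 min break → 6 h 27 min
Fri: 07:01–13:29 = 6 h 28 min; less 30 min break → 5 h 58 min
Sat: 09:02–17:40 = 8 h 38 min; less 10 min break → 8 h 28 min
Sun: 09:45–14:53 = 5 h 8 min; less 75 min break → 3 h 53 min
Total: 7 h 13 min + 2 h 45 min + 6 h 27 min + 6 h 27 min + 5 h 58 min + 8 h 28 min + 3 h 53 min = 41 h 11 min.

41.18 hours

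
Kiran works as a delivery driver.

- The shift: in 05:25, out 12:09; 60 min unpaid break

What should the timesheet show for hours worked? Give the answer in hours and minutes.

The shift: 05:25–12:09 = 6 h 44 min; less 60 min break → 5 h 44 min

5 h 44 min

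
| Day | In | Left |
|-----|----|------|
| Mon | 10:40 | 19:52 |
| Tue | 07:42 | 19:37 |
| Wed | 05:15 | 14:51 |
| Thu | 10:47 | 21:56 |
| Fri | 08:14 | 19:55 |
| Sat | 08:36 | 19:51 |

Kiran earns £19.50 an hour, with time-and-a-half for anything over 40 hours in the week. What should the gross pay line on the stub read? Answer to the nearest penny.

Mon: 10:40–19:52 = 9 h 12 min
Tue: 07:42–19:37 = 11 h 55 min
Wed: 05:15–14:51 = 9 h 36 min
Thu: 10:47–21:56 = 11 h 9 min
Fri: 08:14–19:55 = 11 h 41 min
Sat: 08:36–19:51 = 11 h 15 min
Total worked: 64 h 48 min = 3888 min.
Regular 40 h 0 min = 2400 min at £19.50/h; overtime 24 h 48 min = 1488 min at £29.25/h.
Pay = (2400 × £19.50 + 1488 × £29.25) ÷ 60 = £1505.40.

£1505.40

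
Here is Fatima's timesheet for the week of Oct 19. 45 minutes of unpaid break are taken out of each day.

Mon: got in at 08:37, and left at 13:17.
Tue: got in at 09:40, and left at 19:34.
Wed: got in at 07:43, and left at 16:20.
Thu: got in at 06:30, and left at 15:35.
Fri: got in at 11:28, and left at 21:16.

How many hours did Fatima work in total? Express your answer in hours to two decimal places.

38.32 hours

Mon: 08:37–13:17 = 4 h 40 min; less 45 min break → 3 h 55 min
Tue: 09:40–19:34 = 9 h 54 min; less 45 min break → 9 h 9 min
Wed: 07:43–16:20 = 8 h 37 min; less 45 min break → 7 h 52 min
Thu: 06:30–15:35 = 9 h 5 min; less 45 min break → 8 h 20 min
Fri: 11:28–21:16 = 9 h 48 min; less 45 min break → 9 h 3 min
Total: 3 h 55 min + 9 h 9 min + 7 h 52 min + 8 h 20 min + 9 h 3 min = 38 h 19 min.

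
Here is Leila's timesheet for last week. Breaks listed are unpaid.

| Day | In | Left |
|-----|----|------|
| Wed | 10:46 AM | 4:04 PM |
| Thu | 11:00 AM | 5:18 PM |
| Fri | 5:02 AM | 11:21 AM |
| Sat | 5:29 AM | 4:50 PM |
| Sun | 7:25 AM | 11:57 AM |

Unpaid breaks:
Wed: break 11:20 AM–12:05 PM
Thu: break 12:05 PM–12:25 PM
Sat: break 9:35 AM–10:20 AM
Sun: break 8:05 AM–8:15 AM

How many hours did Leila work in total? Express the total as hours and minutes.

Wed: 10:46 AM–4:04 PM = 5 h 18 min; less 45 min break → 4 h 33 min
Thu: 11:00 AM–5:18 PM = 6 h 18 min; less 20 min break → 5 h 58 min
Fri: 5:02 AM–11:21 AM = 6 h 19 min
Sat: 5:29 AM–4:50 PM = 11 h 21 min; less 45 min break → 10 h 36 min
Sun: 7:25 AM–11:57 AM = 4 h 32 min; less 10 min break → 4 h 22 min
Total: 4 h 33 min + 5 h 58 min + 6 h 19 min + 10 h 36 min + 4 h 22 min = 31 h 48 min.

31 h 48 min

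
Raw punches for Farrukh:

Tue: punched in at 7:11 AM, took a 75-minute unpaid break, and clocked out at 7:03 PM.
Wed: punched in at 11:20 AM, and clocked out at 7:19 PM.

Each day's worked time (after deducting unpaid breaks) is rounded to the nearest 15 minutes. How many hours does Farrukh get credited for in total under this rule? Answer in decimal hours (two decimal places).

Tue: 7:11 AM–7:03 PM = 11 h 52 min − 75 min = 10 h 37 min → rounds to 10 h 30 min
Wed: 11:20 AM–7:19 PM = 7 h 59 min → rounds to 8 h 0 min
Total credited: 18 h 30 min.

18.50 hours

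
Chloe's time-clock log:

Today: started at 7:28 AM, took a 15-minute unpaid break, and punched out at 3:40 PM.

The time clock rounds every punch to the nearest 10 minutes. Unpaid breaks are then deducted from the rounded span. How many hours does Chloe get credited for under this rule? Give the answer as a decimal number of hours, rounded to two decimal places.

7.92 hours

Today: in 7:28 AM→7:30 AM, out 3:40 PM→3:40 PM; 8 h 10 min − 15 min = 7 h 55 min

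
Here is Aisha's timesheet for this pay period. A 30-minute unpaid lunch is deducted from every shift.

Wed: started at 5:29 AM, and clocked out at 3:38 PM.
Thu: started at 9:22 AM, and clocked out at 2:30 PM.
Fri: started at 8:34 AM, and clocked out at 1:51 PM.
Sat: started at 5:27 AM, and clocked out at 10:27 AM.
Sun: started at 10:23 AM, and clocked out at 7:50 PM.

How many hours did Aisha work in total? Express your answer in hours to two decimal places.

32.52 hours

Wed: 5:29 AM–3:38 PM = 10 h 9 min; less 30 min break → 9 h 39 min
Thu: 9:22 AM–2:30 PM = 5 h 8 min; less 30 min break → 4 h 38 min
Fri: 8:34 AM–1:51 PM = 5 h 17 min; less 30 min break → 4 h 47 min
Sat: 5:27 AM–10:27 AM = 5 h 0 min; less 30 min break → 4 h 30 min
Sun: 10:23 AM–7:50 PM = 9 h 27 min; less 30 min break → 8 h 57 min
Total: 9 h 39 min + 4 h 38 min + 4 h 47 min + 4 h 30 min + 8 h 57 min = 32 h 31 min.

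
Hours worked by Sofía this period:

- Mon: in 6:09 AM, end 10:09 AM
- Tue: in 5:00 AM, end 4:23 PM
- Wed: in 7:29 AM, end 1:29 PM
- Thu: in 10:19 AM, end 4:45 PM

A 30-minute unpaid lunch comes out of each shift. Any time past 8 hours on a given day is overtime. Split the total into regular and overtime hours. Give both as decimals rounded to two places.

Mon: 6:09 AM–10:09 AM = 4 h 0 min; less 30 min break → 3 h 30 min
Tue: 5:00 AM–4:23 PM = 11 h 23 min; less 30 min break → 10 h 53 min
Wed: 7:29 AM–1:29 PM = 6 h 0 min; less 30 min break → 5 h 30 min
Thu: 10:19 AM–4:45 PM = 6 h 26 min; less 30 min break → 5 h 56 min
Mon reg 3 h 30 min / OT 0 h 0 min; Tue reg 8 h 0 min / OT 2 h 53 min; Wed reg 5 h 30 min / OT 0 h 0 min; Thu reg 5 h 56 min / OT 0 h 0 min.
Totals: regular 22 h 56 min, overtime 2 h 53 min.

Regular 22.93 hours, overtime 2.88 hours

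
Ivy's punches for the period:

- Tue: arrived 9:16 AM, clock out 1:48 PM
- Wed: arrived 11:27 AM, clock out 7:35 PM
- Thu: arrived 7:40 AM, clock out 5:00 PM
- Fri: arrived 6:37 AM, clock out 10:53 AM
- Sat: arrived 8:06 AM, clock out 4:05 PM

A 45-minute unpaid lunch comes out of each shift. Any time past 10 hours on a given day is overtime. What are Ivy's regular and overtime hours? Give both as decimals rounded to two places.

Regular 30.50 hours, overtime 0.00 hours

Tue: 9:16 AM–1:48 PM = 4 h 32 min; less 45 min break → 3 h 47 min
Wed: 11:27 AM–7:35 PM = 8 h 8 min; less 45 min break → 7 h 23 min
Thu: 7:40 AM–5:00 PM = 9 h 20 min; less 45 min break → 8 h 35 min
Fri: 6:37 AM–10:53 AM = 4 h 16 min; less 45 min break → 3 h 31 min
Sat: 8:06 AM–4:05 PM = 7 h 59 min; less 45 min break → 7 h 14 min
Tue reg 3 h 47 min / OT 0 h 0 min; Wed reg 7 h 23 min / OT 0 h 0 min; Thu reg 8 h 35 min / OT 0 h 0 min; Fri reg 3 h 31 min / OT 0 h 0 min; Sat reg 7 h 14 min / OT 0 h 0 min.
Totals: regular 30 h 30 min, overtime 0 h 0 min.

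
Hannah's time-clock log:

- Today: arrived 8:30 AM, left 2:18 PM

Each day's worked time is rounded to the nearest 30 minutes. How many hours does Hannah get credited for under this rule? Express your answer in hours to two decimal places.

6.00 hours

Today: 8:30 AM–2:18 PM = 5 h 48 min → rounds to 6 h 0 min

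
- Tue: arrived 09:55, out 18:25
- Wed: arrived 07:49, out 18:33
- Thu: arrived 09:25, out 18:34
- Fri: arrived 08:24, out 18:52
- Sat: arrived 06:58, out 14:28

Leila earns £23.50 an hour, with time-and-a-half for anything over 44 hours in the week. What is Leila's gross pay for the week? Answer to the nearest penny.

£1116.84

Tue: 09:55–18:25 = 8 h 30 min
Wed: 07:49–18:33 = 10 h 44 min
Thu: 09:25–18:34 = 9 h 9 min
Fri: 08:24–18:52 = 10 h 28 min
Sat: 06:58–14:28 = 7 h 30 min
Total worked: 46 h 21 min = 2781 min.
Regular 44 h 0 min = 2640 min at £23.50/h; overtime 2 h 21 min = 141 min at £35.25/h.
Pay = (2640 × £23.50 + 141 × £35.25) ÷ 60 = £1116.84.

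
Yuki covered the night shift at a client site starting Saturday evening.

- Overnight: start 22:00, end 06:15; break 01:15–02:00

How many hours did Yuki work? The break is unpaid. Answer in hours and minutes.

7 h 30 min

Overnight: 22:00 → midnight = 2 h 0 min; midnight → 06:15 = 6 h 15 min; span 8 h 15 min; less 45 min break → 7 h 30 min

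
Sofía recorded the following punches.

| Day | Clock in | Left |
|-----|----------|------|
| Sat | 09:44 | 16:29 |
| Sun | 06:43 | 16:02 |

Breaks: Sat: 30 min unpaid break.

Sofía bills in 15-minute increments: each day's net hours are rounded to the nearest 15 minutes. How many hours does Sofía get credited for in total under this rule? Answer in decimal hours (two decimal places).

15.50 hours

Sat: 09:44–16:29 = 6 h 45 min − 30 min = 6 h 15 min → rounds to 6 h 15 min
Sun: 06:43–16:02 = 9 h 19 min → rounds to 9 h 15 min
Total credited: 15 h 30 min.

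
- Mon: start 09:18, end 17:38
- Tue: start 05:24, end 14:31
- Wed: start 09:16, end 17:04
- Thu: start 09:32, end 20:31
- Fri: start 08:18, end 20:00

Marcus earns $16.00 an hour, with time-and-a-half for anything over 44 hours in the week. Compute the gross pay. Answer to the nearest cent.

$798.40

Mon: 09:18–17:38 = 8 h 20 min
Tue: 05:24–14:31 = 9 h 7 min
Wed: 09:16–17:04 = 7 h 48 min
Thu: 09:32–20:31 = 10 h 59 min
Fri: 08:18–20:00 = 11 h 42 min
Total worked: 47 h 56 min = 2876 min.
Regular 44 h 0 min = 2640 min at $16.00/h; overtime 3 h 56 min = 236 min at $24.00/h.
Pay = (2640 × $16.00 + 236 × $24.00) ÷ 60 = $798.40.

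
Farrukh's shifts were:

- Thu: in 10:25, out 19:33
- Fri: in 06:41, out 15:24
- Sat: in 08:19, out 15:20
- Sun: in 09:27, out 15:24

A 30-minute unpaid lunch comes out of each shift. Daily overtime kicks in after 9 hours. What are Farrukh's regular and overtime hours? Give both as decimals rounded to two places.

Thu: 10:25–19:33 = 9 h 8 min; less 30 min break → 8 h 38 min
Fri: 06:41–15:24 = 8 h 43 min; less 30 min break → 8 h 13 min
Sat: 08:19–15:20 = 7 h 1 min; less 30 min break → 6 h 31 min
Sun: 09:27–15:24 = 5 h 57 min; less 30 min break → 5 h 27 min
Thu reg 8 h 38 min / OT 0 h 0 min; Fri reg 8 h 13 min / OT 0 h 0 min; Sat reg 6 h 31 min / OT 0 h 0 min; Sun reg 5 h 27 min / OT 0 h 0 min.
Totals: regular 28 h 49 min, overtime 0 h 0 min.

Regular 28.82 hours, overtime 0.00 hours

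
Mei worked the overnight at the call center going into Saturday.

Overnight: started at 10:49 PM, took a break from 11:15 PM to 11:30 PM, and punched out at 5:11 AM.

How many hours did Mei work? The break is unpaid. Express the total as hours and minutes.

6 h 7 min

Overnight: 10:49 PM → midnight = 1 h 11 min; midnight → 5:11 AM = 5 h 11 min; span 6 h 22 min; less 15 min break → 6 h 7 min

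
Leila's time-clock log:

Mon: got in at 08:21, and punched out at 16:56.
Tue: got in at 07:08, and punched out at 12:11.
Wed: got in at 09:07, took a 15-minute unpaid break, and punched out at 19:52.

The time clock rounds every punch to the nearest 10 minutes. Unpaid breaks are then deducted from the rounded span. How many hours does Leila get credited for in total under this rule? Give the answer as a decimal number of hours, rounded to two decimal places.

Mon: in 08:21→08:20, out 16:56→17:00; 8 h 40 min
Tue: in 07:08→07:10, out 12:11→12:10; 5 h 0 min
Wed: in 09:07→09:10, out 19:52→19:50; 10 h 40 min − 15 min = 10 h 25 min
Total credited: 24 h 5 min.

24.08 hours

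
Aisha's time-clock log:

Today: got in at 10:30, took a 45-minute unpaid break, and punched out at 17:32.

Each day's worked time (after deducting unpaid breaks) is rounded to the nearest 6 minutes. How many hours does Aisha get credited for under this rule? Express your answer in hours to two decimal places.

Today: 10:30–17:32 = 7 h 2 min − 45 min = 6 h 17 min → rounds to 6 h 18 min

6.30 hours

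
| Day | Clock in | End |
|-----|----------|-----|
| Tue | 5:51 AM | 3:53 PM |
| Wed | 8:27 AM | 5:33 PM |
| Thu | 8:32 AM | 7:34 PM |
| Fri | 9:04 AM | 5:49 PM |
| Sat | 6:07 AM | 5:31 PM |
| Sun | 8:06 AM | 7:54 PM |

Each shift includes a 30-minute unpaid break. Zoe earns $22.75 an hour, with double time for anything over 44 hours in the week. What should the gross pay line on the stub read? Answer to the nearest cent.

Tue: 5:51 AM–3:53 PM = 10 h 2 min; less 30 min break → 9 h 32 min
Wed: 8:27 AM–5:33 PM = 9 h 6 min; less 30 min break → 8 h 36 min
Thu: 8:32 AM–7:34 PM = 11 h 2 min; less 30 min break → 10 h 32 min
Fri: 9:04 AM–5:49 PM = 8 h 45 min; less 30 min break → 8 h 15 min
Sat: 6:07 AM–5:31 PM = 11 h 24 min; less 30 min break → 10 h 54 min
Sun: 8:06 AM–7:54 PM = 11 h 48 min; less 30 min break → 11 h 18 min
Total worked: 59 h 7 min = 3547 min.
Regular 44 h 0 min = 2640 min at $22.75/h; overtime 15 h 7 min = 907 min at $45.50/h.
Pay = (2640 × $22.75 + 907 × $45.50) ÷ 60 = $1688.81.

$1688.81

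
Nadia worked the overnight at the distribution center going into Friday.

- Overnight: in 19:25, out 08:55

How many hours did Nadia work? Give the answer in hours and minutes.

Overnight: 19:25 → midnight = 4 h 35 min; midnight → 08:55 = 8 h 55 min; span 13 h 30 min

13 h 30 min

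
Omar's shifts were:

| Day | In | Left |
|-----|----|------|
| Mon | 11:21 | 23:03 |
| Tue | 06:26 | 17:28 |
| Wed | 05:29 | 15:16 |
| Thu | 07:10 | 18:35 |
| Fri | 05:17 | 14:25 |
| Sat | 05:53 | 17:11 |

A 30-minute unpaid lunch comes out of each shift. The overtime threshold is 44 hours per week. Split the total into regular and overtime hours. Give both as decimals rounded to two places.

Mon: 11:21–23:03 = 11 h 42 min; less 30 min break → 11 h 12 min
Tue: 06:26–17:28 = 11 h 2 min; less 30 min break → 10 h 32 min
Wed: 05:29–15:16 = 9 h 47 min; less 30 min break → 9 h 17 min
Thu: 07:10–18:35 = 11 h 25 min; less 30 min break → 10 h 55 min
Fri: 05:17–14:25 = 9 h 8 min; less 30 min break → 8 h 38 min
Sat: 05:53–17:11 = 11 h 18 min; less 30 min break → 10 h 48 min
Total worked: 61 h 22 min = 61.37 h.
Threshold 44 h → overtime 17 h 22 min, regular 44 h 0 min.

Regular 44.00 hours, overtime 17.37 hours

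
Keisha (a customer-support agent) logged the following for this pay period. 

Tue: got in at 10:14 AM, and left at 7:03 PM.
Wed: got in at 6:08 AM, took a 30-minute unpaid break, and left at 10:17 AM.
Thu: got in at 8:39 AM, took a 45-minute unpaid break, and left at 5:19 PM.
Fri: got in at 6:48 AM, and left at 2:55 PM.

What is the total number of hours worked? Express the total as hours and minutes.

Tue: 10:14 AM–7:03 PM = 8 h 49 min
Wed: 6:08 AM–10:17 AM = 4 h 9 min; less 30 min break → 3 h 39 min
Thu: 8:39 AM–5:19 PM = 8 h 40 min; less 45 min break → 7 h 55 min
Fri: 6:48 AM–2:55 PM = 8 h 7 min
Total: 8 h 49 min + 3 h 39 min + 7 h 55 min + 8 h 7 min = 28 h 30 min.

28 h 30 min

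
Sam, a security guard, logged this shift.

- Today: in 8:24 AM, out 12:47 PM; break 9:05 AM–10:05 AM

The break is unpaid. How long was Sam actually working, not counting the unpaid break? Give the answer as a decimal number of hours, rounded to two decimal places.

Today: 8:24 AM–12:47 PM = 4 h 23 min; less 60 min break → 3 h 23 min

3.38 hours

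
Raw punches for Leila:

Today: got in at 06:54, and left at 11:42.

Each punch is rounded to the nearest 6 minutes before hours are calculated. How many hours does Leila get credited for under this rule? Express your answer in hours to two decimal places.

4.80 hours

Today: in 06:54→06:54, out 11:42→11:42; 4 h 48 min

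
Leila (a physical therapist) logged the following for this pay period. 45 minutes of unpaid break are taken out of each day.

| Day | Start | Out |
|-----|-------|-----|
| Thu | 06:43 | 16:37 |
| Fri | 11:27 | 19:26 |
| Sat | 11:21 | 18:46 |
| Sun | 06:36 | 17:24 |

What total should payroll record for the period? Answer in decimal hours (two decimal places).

Thu: 06:43–16:37 = 9 h 54 min; less 45 min break → 9 h 9 min
Fri: 11:27–19:26 = 7 h 59 min; less 45 min break → 7 h 14 min
Sat: 11:21–18:46 = 7 h 25 min; less 45 min break → 6 h 40 min
Sun: 06:36–17:24 = 10 h 48 min; less 45 min break → 10 h 3 min
Total: 9 h 9 min + 7 h 14 min + 6 h 40 min + 10 h 3 min = 33 h 6 min.

33.10 hours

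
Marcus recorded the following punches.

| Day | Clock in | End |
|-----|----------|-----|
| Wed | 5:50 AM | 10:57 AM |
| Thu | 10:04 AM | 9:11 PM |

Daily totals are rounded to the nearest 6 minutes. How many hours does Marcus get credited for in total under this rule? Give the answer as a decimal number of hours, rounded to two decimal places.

Wed: 5:50 AM–10:57 AM = 5 h 7 min → rounds to 5 h 6 min
Thu: 10:04 AM–9:11 PM = 11 h 7 min → rounds to 11 h 6 min
Total credited: 16 h 12 min.

16.20 hours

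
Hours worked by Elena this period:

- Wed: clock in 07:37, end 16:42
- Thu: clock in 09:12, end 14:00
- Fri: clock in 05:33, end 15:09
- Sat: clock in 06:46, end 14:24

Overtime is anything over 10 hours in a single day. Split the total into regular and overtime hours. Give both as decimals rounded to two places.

Regular 31.12 hours, overtime 0.00 hours

Wed: 07:37–16:42 = 9 h 5 min
Thu: 09:12–14:00 = 4 h 48 min
Fri: 05:33–15:09 = 9 h 36 min
Sat: 06:46–14:24 = 7 h 38 min
Wed reg 9 h 5 min / OT 0 h 0 min; Thu reg 4 h 48 min / OT 0 h 0 min; Fri reg 9 h 36 min / OT 0 h 0 min; Sat reg 7 h 38 min / OT 0 h 0 min.
Totals: regular 31 h 7 min, overtime 0 h 0 min.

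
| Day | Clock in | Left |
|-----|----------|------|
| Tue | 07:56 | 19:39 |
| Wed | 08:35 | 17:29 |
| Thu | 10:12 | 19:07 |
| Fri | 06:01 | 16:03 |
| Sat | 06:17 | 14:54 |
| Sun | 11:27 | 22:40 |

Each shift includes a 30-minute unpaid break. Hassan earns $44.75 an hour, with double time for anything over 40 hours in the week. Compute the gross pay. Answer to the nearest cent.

Tue: 07:56–19:39 = 11 h 43 min; less 30 min break → 11 h 13 min
Wed: 08:35–17:29 = 8 h 54 min; less 30 min break → 8 h 24 min
Thu: 10:12–19:07 = 8 h 55 min; less 30 min break → 8 h 25 min
Fri: 06:01–16:03 = 10 h 2 min; less 30 min break → 9 h 32 min
Sat: 06:17–14:54 = 8 h 37 min; less 30 min break → 8 h 7 min
Sun: 11:27–22:40 = 11 h 13 min; less 30 min break → 10 h 43 min
Total worked: 56 h 24 min = 3384 min.
Regular 40 h 0 min = 2400 min at $44.75/h; overtime 16 h 24 min = 984 min at $89.50/h.
Pay = (2400 × $44.75 + 984 × $89.50) ÷ 60 = $3257.80.

$3257.80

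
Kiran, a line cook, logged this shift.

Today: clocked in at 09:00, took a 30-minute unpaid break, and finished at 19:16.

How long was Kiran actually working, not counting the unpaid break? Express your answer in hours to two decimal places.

9.77 hours

Today: 09:00–19:16 = 10 h 16 min; less 30 min break → 9 h 46 min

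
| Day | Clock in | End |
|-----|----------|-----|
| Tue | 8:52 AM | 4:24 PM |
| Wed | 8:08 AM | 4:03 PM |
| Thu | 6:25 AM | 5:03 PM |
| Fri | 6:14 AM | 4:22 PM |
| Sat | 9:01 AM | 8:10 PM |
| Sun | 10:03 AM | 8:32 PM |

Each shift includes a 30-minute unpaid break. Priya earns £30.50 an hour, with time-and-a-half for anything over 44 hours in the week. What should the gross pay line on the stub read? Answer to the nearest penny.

Tue: 8:52 AM–4:24 PM = 7 h 32 min; less 30 min break → 7 h 2 min
Wed: 8:08 AM–4:03 PM = 7 h 55 min; less 30 min break → 7 h 25 min
Thu: 6:25 AM–5:03 PM = 10 h 38 min; less 30 min break → 10 h 8 min
Fri: 6:14 AM–4:22 PM = 10 h 8 min; less 30 min break → 9 h 38 min
Sat: 9:01 AM–8:10 PM = 11 h 9 min; less 30 min break → 10 h 39 min
Sun: 10:03 AM–8:32 PM = 10 h 29 min; less 30 min break → 9 h 59 min
Total worked: 54 h 51 min = 3291 min.
Regular 44 h 0 min = 2640 min at £30.50/h; overtime 10 h 51 min = 651 min at £45.75/h.
Pay = (2640 × £30.50 + 651 × £45.75) ÷ 60 = £1838.39.

£1838.39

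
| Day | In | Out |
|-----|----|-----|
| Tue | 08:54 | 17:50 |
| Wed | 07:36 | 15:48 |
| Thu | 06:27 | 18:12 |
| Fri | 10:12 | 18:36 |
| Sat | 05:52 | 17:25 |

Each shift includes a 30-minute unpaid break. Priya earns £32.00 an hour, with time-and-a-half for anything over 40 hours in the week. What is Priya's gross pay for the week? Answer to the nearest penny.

£1584.00

Tue: 08:54–17:50 = 8 h 56 min; less 30 min break → 8 h 26 min
Wed: 07:36–15:48 = 8 h 12 min; less 30 min break → 7 h 42 min
Thu: 06:27–18:12 = 11 h 45 min; less 30 min break → 11 h 15 min
Fri: 10:12–18:36 = 8 h 24 min; less 30 min break → 7 h 54 min
Sat: 05:52–17:25 = 11 h 33 min; less 30 min break → 11 h 3 min
Total worked: 46 h 20 min = 2780 min.
Regular 40 h 0 min = 2400 min at £32.00/h; overtime 6 h 20 min = 380 min at £48.00/h.
Pay = (2400 × £32.00 + 380 × £48.00) ÷ 60 = £1584.00.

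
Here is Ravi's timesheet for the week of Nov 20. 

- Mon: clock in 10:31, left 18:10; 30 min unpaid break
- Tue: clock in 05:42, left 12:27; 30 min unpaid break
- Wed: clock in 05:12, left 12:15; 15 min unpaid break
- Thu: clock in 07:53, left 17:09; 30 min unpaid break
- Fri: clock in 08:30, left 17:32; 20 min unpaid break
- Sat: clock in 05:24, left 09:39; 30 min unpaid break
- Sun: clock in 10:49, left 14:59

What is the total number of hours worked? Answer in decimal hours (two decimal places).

45.58 hours

Mon: 10:31–18:10 = 7 h 39 min; less 30 min break → 7 h 9 min
Tue: 05:42–12:27 = 6 h 45 min; less 30 min break → 6 h 15 min
Wed: 05:12–12:15 = 7 h 3 min; less 15 min break → 6 h 48 min
Thu: 07:53–17:09 = 9 h 16 min; less 30 min break → 8 h 46 min
Fri: 08:30–17:32 = 9 h 2 min; less 20 min break → 8 h 42 min
Sat: 05:24–09:39 = 4 h 15 min; less 30 min break → 3 h 45 min
Sun: 10:49–14:59 = 4 h 10 min
Total: 7 h 9 min + 6 h 15 min + 6 h 48 min + 8 h 46 min + 8 h 42 min + 3 h 45 min + 4 h 10 min = 45 h 35 min.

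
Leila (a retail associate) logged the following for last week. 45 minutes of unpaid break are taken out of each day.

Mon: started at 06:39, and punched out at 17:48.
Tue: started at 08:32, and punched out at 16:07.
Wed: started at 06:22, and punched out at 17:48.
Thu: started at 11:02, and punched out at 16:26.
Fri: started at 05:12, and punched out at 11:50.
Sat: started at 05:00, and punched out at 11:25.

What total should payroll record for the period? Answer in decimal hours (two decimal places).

Mon: 06:39–17:48 = 11 h 9 min; less 45 min break → 10 h 24 min
Tue: 08:32–16:07 = 7 h 35 min; less 45 min break → 6 h 50 min
Wed: 06:22–17:48 = 11 h 26 min; less 45 min break → 10 h 41 min
Thu: 11:02–16:26 = 5 h 24 min; less 45 min break → 4 h 39 min
Fri: 05:12–11:50 = 6 h 38 min; less 45 min break → 5 h 53 min
Sat: 05:00–11:25 = 6 h 25 min; less 45 min break → 5 h 40 min
Total: 10 h 24 min + 6 h 50 min + 10 h 41 min + 4 h 39 min + 5 h 53 min + 5 h 40 min = 44 h 7 min.

44.12 hours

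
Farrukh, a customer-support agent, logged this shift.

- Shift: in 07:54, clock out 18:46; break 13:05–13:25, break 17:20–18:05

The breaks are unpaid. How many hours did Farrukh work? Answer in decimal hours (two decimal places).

9.78 hours

Shift: 07:54–18:46 = 10 h 52 min; less 65 min break → 9 h 47 min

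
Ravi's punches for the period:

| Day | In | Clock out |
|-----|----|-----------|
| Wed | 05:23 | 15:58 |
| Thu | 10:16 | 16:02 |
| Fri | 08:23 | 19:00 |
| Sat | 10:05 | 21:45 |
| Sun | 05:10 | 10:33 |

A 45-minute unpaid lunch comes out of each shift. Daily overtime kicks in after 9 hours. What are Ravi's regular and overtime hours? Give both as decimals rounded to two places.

Wed: 05:23–15:58 = 10 h 35 min; less 45 min break → 9 h 50 min
Thu: 10:16–16:02 = 5 h 46 min; less 45 min break → 5 h 1 min
Fri: 08:23–19:00 = 10 h 37 min; less 45 min break → 9 h 52 min
Sat: 10:05–21:45 = 11 h 40 min; less 45 min break → 10 h 55 min
Sun: 05:10–10:33 = 5 h 23 min; less 45 min break → 4 h 38 min
Wed reg 9 h 0 min / OT 0 h 50 min; Thu reg 5 h 1 min / OT 0 h 0 min; Fri reg 9 h 0 min / OT 0 h 52 min; Sat reg 9 h 0 min / OT 1 h 55 min; Sun reg 4 h 38 min / OT 0 h 0 min.
Totals: regular 36 h 39 min, overtime 3 h 37 min.

Regular 36.65 hours, overtime 3.62 hours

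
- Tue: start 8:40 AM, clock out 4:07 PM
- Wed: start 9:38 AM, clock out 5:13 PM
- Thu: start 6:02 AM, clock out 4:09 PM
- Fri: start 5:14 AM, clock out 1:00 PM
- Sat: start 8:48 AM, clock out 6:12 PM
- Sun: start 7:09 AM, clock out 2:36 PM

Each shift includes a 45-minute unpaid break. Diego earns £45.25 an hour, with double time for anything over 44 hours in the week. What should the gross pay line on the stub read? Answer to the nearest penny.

£2105.63

Tue: 8:40 AM–4:07 PM = 7 h 27 min; less 45 min break → 6 h 42 min
Wed: 9:38 AM–5:13 PM = 7 h 35 min; less 45 min break → 6 h 50 min
Thu: 6:02 AM–4:09 PM = 10 h 7 min; less 45 min break → 9 h 22 min
Fri: 5:14 AM–1:00 PM = 7 h 46 min; less 45 min break → 7 h 1 min
Sat: 8:48 AM–6:12 PM = 9 h 24 min; less 45 min break → 8 h 39 min
Sun: 7:09 AM–2:36 PM = 7 h 27 min; less 45 min break → 6 h 42 min
Total worked: 45 h 16 min = 2716 min.
Regular 44 h 0 min = 2640 min at £45.25/h; overtime 1 h 16 min = 76 min at £90.50/h.
Pay = (2640 × £45.25 + 76 × £90.50) ÷ 60 = £2105.63.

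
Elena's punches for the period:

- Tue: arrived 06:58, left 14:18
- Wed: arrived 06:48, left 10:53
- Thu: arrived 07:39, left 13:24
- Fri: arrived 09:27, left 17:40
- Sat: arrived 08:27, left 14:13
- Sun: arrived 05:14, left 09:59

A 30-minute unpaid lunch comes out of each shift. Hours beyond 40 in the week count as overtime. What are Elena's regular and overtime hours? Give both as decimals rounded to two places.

Tue: 06:58–14:18 = 7 h 20 min; less 30 min break → 6 h 50 min
Wed: 06:48–10:53 = 4 h 5 min; less 30 min break → 3 h 35 min
Thu: 07:39–13:24 = 5 h 45 min; less 30 min break → 5 h 15 min
Fri: 09:27–17:40 = 8 h 13 min; less 30 min break → 7 h 43 min
Sat: 08:27–14:13 = 5 h 46 min; less 30 min break → 5 h 16 min
Sun: 05:14–09:59 = 4 h 45 min; less 30 min break → 4 h 15 min
Total worked: 32 h 54 min = 32.90 h.
Threshold 40 h → overtime 0 h 0 min, regular 32 h 54 min.

Regular 32.90 hours, overtime 0.00 hours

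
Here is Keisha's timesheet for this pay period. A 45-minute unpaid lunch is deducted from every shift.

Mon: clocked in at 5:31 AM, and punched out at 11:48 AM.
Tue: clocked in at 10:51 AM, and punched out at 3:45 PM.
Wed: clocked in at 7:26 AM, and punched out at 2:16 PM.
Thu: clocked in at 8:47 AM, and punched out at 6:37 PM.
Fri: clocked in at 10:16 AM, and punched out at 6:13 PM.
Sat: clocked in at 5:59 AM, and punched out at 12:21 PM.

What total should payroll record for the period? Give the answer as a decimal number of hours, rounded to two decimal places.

Mon: 5:31 AM–11:48 AM = 6 h 17 min; less 45 min break → 5 h 32 min
Tue: 10:51 AM–3:45 PM = 4 h 54 min; less 45 min break → 4 h 9 min
Wed: 7:26 AM–2:16 PM = 6 h 50 min; less 45 min break → 6 h 5 min
Thu: 8:47 AM–6:37 PM = 9 h 50 min; less 45 min break → 9 h 5 min
Fri: 10:16 AM–6:13 PM = 7 h 57 min; less 45 min break → 7 h 12 min
Sat: 5:59 AM–12:21 PM = 6 h 22 min; less 45 min break → 5 h 37 min
Total: 5 h 32 min + 4 h 9 min + 6 h 5 min + 9 h 5 min + 7 h 12 min + 5 h 37 min = 37 h 40 min.

37.67 hours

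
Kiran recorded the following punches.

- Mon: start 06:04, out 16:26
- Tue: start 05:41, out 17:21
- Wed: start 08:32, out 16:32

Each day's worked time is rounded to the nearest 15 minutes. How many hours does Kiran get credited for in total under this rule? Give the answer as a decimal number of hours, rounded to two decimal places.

30.00 hours

Mon: 06:04–16:26 = 10 h 22 min → rounds to 10 h 15 min
Tue: 05:41–17:21 = 11 h 40 min → rounds to 11 h 45 min
Wed: 08:32–16:32 = 8 h 0 min → rounds to 8 h 0 min
Total credited: 30 h 0 min.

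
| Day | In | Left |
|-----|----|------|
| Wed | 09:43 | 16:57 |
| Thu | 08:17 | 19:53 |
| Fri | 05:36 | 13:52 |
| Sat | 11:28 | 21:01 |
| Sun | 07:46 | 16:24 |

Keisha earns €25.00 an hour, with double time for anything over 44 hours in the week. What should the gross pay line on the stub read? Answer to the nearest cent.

Wed: 09:43–16:57 = 7 h 14 min
Thu: 08:17–19:53 = 11 h 36 min
Fri: 05:36–13:52 = 8 h 16 min
Sat: 11:28–21:01 = 9 h 33 min
Sun: 07:46–16:24 = 8 h 38 min
Total worked: 45 h 17 min = 2717 min.
Regular 44 h 0 min = 2640 min at €25.00/h; overtime 1 h 17 min = 77 min at €50.00/h.
Pay = (2640 × €25.00 + 77 × €50.00) ÷ 60 = €1164.17.

€1164.17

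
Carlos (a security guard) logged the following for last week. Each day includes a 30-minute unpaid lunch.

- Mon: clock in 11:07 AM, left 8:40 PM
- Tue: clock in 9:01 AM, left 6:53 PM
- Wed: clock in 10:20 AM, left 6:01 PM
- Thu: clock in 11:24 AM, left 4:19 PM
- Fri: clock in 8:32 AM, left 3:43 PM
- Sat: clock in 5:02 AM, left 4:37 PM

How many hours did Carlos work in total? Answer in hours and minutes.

Mon: 11:07 AM–8:40 PM = 9 h 33 min; less 30 min break → 9 h 3 min
Tue: 9:01 AM–6:53 PM = 9 h 52 min; less 30 min break → 9 h 22 min
Wed: 10:20 AM–6:01 PM = 7 h 41 min; less 30 min break → 7 h 11 min
Thu: 11:24 AM–4:19 PM = 4 h 55 min; less 30 min break → 4 h 25 min
Fri: 8:32 AM–3:43 PM = 7 h 11 min; less 30 min break → 6 h 41 min
Sat: 5:02 AM–4:37 PM = 11 h 35 min; less 30 min break → 11 h 5 min
Total: 9 h 3 min + 9 h 22 min + 7 h 11 min + 4 h 25 min + 6 h 41 min + 11 h 5 min = 47 h 47 min.

47 h 47 min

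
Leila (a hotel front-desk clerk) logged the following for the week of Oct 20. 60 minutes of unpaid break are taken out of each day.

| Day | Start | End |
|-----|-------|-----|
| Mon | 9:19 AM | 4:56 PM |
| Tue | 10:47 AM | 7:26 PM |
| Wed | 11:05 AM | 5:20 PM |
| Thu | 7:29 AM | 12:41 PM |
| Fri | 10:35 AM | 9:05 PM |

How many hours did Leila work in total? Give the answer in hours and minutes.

Mon: 9:19 AM–4:56 PM = 7 h 37 min; less 60 min break → 6 h 37 min
Tue: 10:47 AM–7:26 PM = 8 h 39 min; less 60 min break → 7 h 39 min
Wed: 11:05 AM–5:20 PM = 6 h 15 min; less 60 min break → 5 h 15 min
Thu: 7:29 AM–12:41 PM = 5 h 12 min; less 60 min break → 4 h 12 min
Fri: 10:35 AM–9:05 PM = 10 h 30 min; less 60 min break → 9 h 30 min
Total: 6 h 37 min + 7 h 39 min + 5 h 15 min + 4 h 12 min + 9 h 30 min = 33 h 13 min.

33 h 13 min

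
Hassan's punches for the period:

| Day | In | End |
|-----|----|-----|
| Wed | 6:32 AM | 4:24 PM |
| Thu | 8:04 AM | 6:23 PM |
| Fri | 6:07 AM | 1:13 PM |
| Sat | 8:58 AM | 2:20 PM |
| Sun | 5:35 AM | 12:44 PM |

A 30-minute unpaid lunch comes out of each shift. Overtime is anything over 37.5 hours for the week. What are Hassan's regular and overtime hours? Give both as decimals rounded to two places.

Regular 37.30 hours, overtime 0.00 hours

Wed: 6:32 AM–4:24 PM = 9 h 52 min; less 30 min break → 9 h 22 min
Thu: 8:04 AM–6:23 PM = 10 h 19 min; less 30 min break → 9 h 49 min
Fri: 6:07 AM–1:13 PM = 7 h 6 min; less 30 min break → 6 h 36 min
Sat: 8:58 AM–2:20 PM = 5 h 22 min; less 30 min break → 4 h 52 min
Sun: 5:35 AM–12:44 PM = 7 h 9 min; less 30 min break → 6 h 39 min
Total worked: 37 h 18 min = 37.30 h.
Threshold 37.5 h → overtime 0 h 0 min, regular 37 h 18 min.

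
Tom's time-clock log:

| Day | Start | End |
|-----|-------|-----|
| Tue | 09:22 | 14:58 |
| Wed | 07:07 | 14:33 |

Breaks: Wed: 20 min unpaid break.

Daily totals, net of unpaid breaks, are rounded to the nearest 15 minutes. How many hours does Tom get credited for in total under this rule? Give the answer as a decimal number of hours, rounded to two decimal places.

Tue: 09:22–14:58 = 5 h 36 min → rounds to 5 h 30 min
Wed: 07:07–14:33 = 7 h 26 min − 20 min = 7 h 6 min → rounds to 7 h 0 min
Total credited: 12 h 30 min.

12.50 hours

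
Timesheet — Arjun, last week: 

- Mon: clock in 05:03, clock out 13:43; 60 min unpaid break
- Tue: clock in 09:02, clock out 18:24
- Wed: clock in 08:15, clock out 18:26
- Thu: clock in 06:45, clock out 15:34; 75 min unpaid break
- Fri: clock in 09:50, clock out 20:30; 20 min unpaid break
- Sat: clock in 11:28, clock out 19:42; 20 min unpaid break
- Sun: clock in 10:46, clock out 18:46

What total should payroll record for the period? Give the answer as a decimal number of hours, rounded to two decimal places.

61.02 hours

Mon: 05:03–13:43 = 8 h 40 min; less 60 min break → 7 h 40 min
Tue: 09:02–18:24 = 9 h 22 min
Wed: 08:15–18:26 = 10 h 11 min
Thu: 06:45–15:34 = 8 h 49 min; less 75 min break → 7 h 34 min
Fri: 09:50–20:30 = 10 h 40 min; less 20 min break → 10 h 20 min
Sat: 11:28–19:42 = 8 h 14 min; less 20 min break → 7 h 54 min
Sun: 10:46–18:46 = 8 h 0 min
Total: 7 h 40 min + 9 h 22 min + 10 h 11 min + 7 h 34 min + 10 h 20 min + 7 h 54 min + 8 h 0 min = 61 h 1 min.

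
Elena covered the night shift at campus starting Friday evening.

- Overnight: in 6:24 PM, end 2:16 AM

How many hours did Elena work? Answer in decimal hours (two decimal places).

Overnight: 6:24 PM → midnight = 5 h 36 min; midnight → 2:16 AM = 2 h 16 min; span 7 h 52 min

7.87 hours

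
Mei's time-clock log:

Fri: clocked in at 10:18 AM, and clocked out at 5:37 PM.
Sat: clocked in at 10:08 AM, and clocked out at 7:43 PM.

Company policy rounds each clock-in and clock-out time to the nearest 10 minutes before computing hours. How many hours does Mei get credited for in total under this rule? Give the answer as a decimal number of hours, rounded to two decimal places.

16.83 hours

Fri: in 10:18 AM→10:20 AM, out 5:37 PM→5:40 PM; 7 h 20 min
Sat: in 10:08 AM→10:10 AM, out 7:43 PM→7:40 PM; 9 h 30 min
Total credited: 16 h 50 min.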